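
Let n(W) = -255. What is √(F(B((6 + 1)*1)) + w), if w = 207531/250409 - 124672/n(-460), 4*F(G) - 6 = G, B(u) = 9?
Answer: √8048543950300731915/127708590 ≈ 22.215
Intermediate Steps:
F(G) = 3/2 + G/4
w = 31271911253/63854295 (w = 207531/250409 - 124672/(-255) = 207531*(1/250409) - 124672*(-1/255) = 207531/250409 + 124672/255 = 31271911253/63854295 ≈ 489.74)
√(F(B((6 + 1)*1)) + w) = √((3/2 + (¼)*9) + 31271911253/63854295) = √((3/2 + 9/4) + 31271911253/63854295) = √(15/4 + 31271911253/63854295) = √(126045459437/255417180) = √8048543950300731915/127708590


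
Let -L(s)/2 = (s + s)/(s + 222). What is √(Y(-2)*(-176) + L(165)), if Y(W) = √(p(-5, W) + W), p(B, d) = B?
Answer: 2*√(-7095 - 732204*I*√7)/129 ≈ 15.231 - 15.287*I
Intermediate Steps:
L(s) = -4*s/(222 + s) (L(s) = -2*(s + s)/(s + 222) = -2*2*s/(222 + s) = -4*s/(222 + s))
Y(W) = √(-5 + W)
√(Y(-2)*(-176) + L(165)) = √(√(-5 - 2)*(-176) - 4*165/(222 + 165)) = √(√(-7)*(-176) - 4*165/387) = √((I*√7)*(-176) - 4*165*1/387) = √(-176*I*√7 - 220/129) = √(-220/129 - 176*I*√7)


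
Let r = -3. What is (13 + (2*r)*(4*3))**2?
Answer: 3481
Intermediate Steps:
(13 + (2*r)*(4*3))**2 = (13 + (2*(-3))*(4*3))**2 = (13 - 6*12)**2 = (13 - 72)**2 = (-59)**2 = 3481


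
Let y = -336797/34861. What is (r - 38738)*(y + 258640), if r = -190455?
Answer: -2066429813309899/34861 ≈ -5.9276e+10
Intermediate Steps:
y = -336797/34861 (y = -336797*1/34861 = -336797/34861 ≈ -9.6611)
(r - 38738)*(y + 258640) = (-190455 - 38738)*(-336797/34861 + 258640) = -229193*9016112243/34861 = -2066429813309899/34861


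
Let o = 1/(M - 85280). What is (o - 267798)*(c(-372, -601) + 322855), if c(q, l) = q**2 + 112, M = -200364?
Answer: -35290994878954463/285644 ≈ -1.2355e+11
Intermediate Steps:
c(q, l) = 112 + q**2
o = -1/285644 (o = 1/(-200364 - 85280) = 1/(-285644) = -1/285644 ≈ -3.5009e-6)
(o - 267798)*(c(-372, -601) + 322855) = (-1/285644 - 267798)*((112 + (-372)**2) + 322855) = -76494891913*((112 + 138384) + 322855)/285644 = -76494891913*(138496 + 322855)/285644 = -76494891913/285644*461351 = -35290994878954463/285644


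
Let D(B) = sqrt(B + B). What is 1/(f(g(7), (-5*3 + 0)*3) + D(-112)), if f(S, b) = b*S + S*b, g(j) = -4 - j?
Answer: 495/490162 - I*sqrt(14)/245081 ≈ 0.0010099 - 1.5267e-5*I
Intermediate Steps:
f(S, b) = 2*S*b (f(S, b) = S*b + S*b = 2*S*b)
D(B) = sqrt(2)*sqrt(B) (D(B) = sqrt(2*B) = sqrt(2)*sqrt(B))
1/(f(g(7), (-5*3 + 0)*3) + D(-112)) = 1/(2*(-4 - 1*7)*((-5*3 + 0)*3) + sqrt(2)*sqrt(-112)) = 1/(2*(-4 - 7)*((-15 + 0)*3) + sqrt(2)*(4*I*sqrt(7))) = 1/(2*(-11)*(-15*3) + 4*I*sqrt(14)) = 1/(2*(-11)*(-45) + 4*I*sqrt(14)) = 1/(990 + 4*I*sqrt(14))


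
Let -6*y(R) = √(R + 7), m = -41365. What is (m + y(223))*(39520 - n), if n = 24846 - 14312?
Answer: -1199005890 - 4831*√230 ≈ -1.1991e+9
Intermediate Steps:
n = 10534
y(R) = -√(7 + R)/6 (y(R) = -√(R + 7)/6 = -√(7 + R)/6)
(m + y(223))*(39520 - n) = (-41365 - √(7 + 223)/6)*(39520 - 1*10534) = (-41365 - √230/6)*(39520 - 10534) = (-41365 - √230/6)*28986 = -1199005890 - 4831*√230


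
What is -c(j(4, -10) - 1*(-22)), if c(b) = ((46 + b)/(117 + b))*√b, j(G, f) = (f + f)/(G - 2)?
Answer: -116*√3/129 ≈ -1.5575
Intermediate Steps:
j(G, f) = 2*f/(-2 + G) (j(G, f) = (2*f)/(-2 + G) = 2*f/(-2 + G))
c(b) = √b*(46 + b)/(117 + b) (c(b) = ((46 + b)/(117 + b))*√b = √b*(46 + b)/(117 + b))
-c(j(4, -10) - 1*(-22)) = -√(2*(-10)/(-2 + 4) - 1*(-22))*(46 + (2*(-10)/(-2 + 4) - 1*(-22)))/(117 + (2*(-10)/(-2 + 4) - 1*(-22))) = -√(2*(-10)/2 + 22)*(46 + (2*(-10)/2 + 22))/(117 + (2*(-10)/2 + 22)) = -√(2*(-10)*(½) + 22)*(46 + (2*(-10)*(½) + 22))/(117 + (2*(-10)*(½) + 22)) = -√(-10 + 22)*(46 + (-10 + 22))/(117 + (-10 + 22)) = -√12*(46 + 12)/(117 + 12) = -2*√3*58/129 = -116*√3/129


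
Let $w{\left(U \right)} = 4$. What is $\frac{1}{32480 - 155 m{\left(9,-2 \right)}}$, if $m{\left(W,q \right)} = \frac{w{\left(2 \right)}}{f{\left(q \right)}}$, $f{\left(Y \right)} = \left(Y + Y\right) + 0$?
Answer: $\frac{1}{32635} \approx 3.0642 \cdot 10^{-5}$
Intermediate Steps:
$f{\left(Y \right)} = 2 Y$ ($f{\left(Y \right)} = 2 Y + 0 = 2 Y$)
$m{\left(W,q \right)} = \frac{2}{q}$ ($m{\left(W,q \right)} = \frac{4}{2 q} = 4 \frac{1}{2 q} = \frac{2}{q}$)
$\frac{1}{32480 - 155 m{\left(9,-2 \right)}} = \frac{1}{32480 - 155 \frac{2}{-2}} = \frac{1}{32480 - 155 \cdot 2 \left(- \frac{1}{2}\right)} = \frac{1}{32480 - -155} = \frac{1}{32480 + 155} = \frac{1}{32635}$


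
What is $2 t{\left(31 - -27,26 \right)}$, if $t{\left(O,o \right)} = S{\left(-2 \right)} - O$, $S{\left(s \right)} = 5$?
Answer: $-106$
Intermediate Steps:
$t{\left(O,o \right)} = 5 - O$
$2 t{\left(31 - -27,26 \right)} = 2 \left(5 - \left(31 - -27\right)\right) = 2 \left(5 - \left(31 + 27\right)\right) = 2 \left(5 - 58\right) = 2 \left(-53\right) = -106$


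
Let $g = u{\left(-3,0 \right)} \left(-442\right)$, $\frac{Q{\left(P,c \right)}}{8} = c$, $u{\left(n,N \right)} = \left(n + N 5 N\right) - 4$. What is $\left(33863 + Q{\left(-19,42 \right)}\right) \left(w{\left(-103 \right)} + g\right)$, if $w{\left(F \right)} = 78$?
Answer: $108479228$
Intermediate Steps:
$u{\left(n,N \right)} = -4 + n + 5 N^{2}$ ($u{\left(n,N \right)} = \left(n + 5 N N\right) - 4 = \left(n + 5 N^{2}\right) - 4 = -4 + n + 5 N^{2}$)
$Q{\left(P,c \right)} = 8 c$
$g = 3094$ ($g = \left(-4 - 3 + 5 \cdot 0^{2}\right) \left(-442\right) = \left(-4 - 3 + 5 \cdot 0\right) \left(-442\right) = \left(-4 - 3 + 0\right) \left(-442\right) = \left(-7\right) \left(-442\right) = 3094$)
$\left(33863 + Q{\left(-19,42 \right)}\right) \left(w{\left(-103 \right)} + g\right) = \left(33863 + 8 \cdot 42\right) \left(78 + 3094\right) = \left(33863 + 336\right) 3172 = 34199 \cdot 3172 = 108479228$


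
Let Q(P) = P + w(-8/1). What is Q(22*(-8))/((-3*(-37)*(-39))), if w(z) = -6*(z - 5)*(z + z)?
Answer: 1424/4329 ≈ 0.32894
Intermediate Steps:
w(z) = -12*z*(-5 + z) (w(z) = -6*(-5 + z)*2*z = -12*z*(-5 + z))
Q(P) = -1248 + P (Q(P) = P + 12*(-8/1)*(5 - (-8)/1) = P + 12*(-8*1)*(5 - (-8)) = P + 12*(-8)*(5 - 1*(-8)) = P + 12*(-8)*(5 + 8) = P + 12*(-8)*13 = P - 1248 = -1248 + P)
Q(22*(-8))/((-3*(-37)*(-39))) = (-1248 + 22*(-8))/((-3*(-37)*(-39))) = (-1248 - 176)/((111*(-39))) = -1424/(-4329) = -1424*(-1/4329) = 1424/4329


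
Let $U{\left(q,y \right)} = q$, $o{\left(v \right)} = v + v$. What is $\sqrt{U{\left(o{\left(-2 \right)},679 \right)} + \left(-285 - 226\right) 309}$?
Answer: $i \sqrt{157903} \approx 397.37 i$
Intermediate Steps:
$o{\left(v \right)} = 2 v$
$\sqrt{U{\left(o{\left(-2 \right)},679 \right)} + \left(-285 - 226\right) 309} = \sqrt{2 \left(-2\right) + \left(-285 - 226\right) 309} = \sqrt{-4 - 157899} = \sqrt{-157903} = i \sqrt{157903}$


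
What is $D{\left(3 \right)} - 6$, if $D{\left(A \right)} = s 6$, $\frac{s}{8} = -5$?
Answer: $-246$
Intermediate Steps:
$s = -40$ ($s = 8 \left(-5\right) = -40$)
$D{\left(A \right)} = -240$ ($D{\left(A \right)} = \left(-40\right) 6 = -240$)
$D{\left(3 \right)} - 6 = -240 - 6 = -246$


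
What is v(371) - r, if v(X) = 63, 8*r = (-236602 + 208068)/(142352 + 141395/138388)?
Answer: 1241590443572/19699949971 ≈ 63.025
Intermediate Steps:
r = -493595399/19699949971 (r = ((-236602 + 208068)/(142352 + 141395/138388))/8 = (-28534/(142352 + 141395*(1/138388)))/8 = (-28534/(142352 + 141395/138388))/8 = (-28534/19699949971/138388)/8 = (-28534*138388/19699949971)/8 = (1/8)*(-3948763192/19699949971) = -493595399/19699949971 ≈ -0.025056)
v(371) - r = 63 - 1*(-493595399/19699949971) = 63 + 493595399/19699949971 = 1241590443572/19699949971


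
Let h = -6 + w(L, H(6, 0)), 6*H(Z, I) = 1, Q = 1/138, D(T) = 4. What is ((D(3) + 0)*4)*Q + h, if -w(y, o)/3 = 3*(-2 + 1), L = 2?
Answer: 215/69 ≈ 3.1159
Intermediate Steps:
Q = 1/138 ≈ 0.0072464
H(Z, I) = ⅙ (H(Z, I) = (⅙)*1 = ⅙)
w(y, o) = 9 (w(y, o) = -9*(-2 + 1) = -9*(-1) = -3*(-3) = 9)
h = 3 (h = -6 + 9 = 3)
((D(3) + 0)*4)*Q + h = ((4 + 0)*4)*(1/138) + 3 = (4*4)*(1/138) + 3 = 16*(1/138) + 3 = 8/69 + 3 = 215/69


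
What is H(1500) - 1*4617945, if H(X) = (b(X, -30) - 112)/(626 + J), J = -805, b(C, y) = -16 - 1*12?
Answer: -826612015/179 ≈ -4.6179e+6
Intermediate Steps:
b(C, y) = -28 (b(C, y) = -16 - 12 = -28)
H(X) = 140/179 (H(X) = (-28 - 112)/(626 - 805) = -140/(-179) = -140*(-1/179) = 140/179)
H(1500) - 1*4617945 = 140/179 - 1*4617945 = 140/179 - 4617945 = -826612015/179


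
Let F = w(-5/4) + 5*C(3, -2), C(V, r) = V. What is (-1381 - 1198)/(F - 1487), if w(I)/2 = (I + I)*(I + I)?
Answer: 5158/2919 ≈ 1.7670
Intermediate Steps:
w(I) = 8*I² (w(I) = 2*((I + I)*(I + I)) = 2*((2*I)*(2*I)) = 2*(4*I²) = 8*I²)
F = 55/2 (F = 8*(-5/4)² + 5*3 = 8*(-5*¼)² + 15 = 8*(-5/4)² + 15 = 8*(25/16) + 15 = 25/2 + 15 = 55/2 ≈ 27.500)
(-1381 - 1198)/(F - 1487) = (-1381 - 1198)/(55/2 - 1487) = -2579/(-2919/2) = -2579*(-2/2919) = 5158/2919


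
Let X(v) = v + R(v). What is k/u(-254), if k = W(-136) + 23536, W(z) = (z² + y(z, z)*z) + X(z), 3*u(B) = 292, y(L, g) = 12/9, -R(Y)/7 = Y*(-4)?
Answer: 28430/73 ≈ 389.45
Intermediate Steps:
R(Y) = 28*Y (R(Y) = -7*Y*(-4) = -(-28)*Y = 28*Y)
y(L, g) = 4/3 (y(L, g) = 12*(⅑) = 4/3)
X(v) = 29*v (X(v) = v + 28*v = 29*v)
u(B) = 292/3 (u(B) = (⅓)*292 = 292/3)
W(z) = z² + 91*z/3 (W(z) = (z² + 4*z/3) + 29*z = z² + 91*z/3)
k = 113720/3 (k = (⅓)*(-136)*(91 + 3*(-136)) + 23536 = (⅓)*(-136)*(91 - 408) + 23536 = (⅓)*(-136)*(-317) + 23536 = 43112/3 + 23536 = 113720/3 ≈ 37907.)
k/u(-254) = 113720/(3*(292/3)) = (113720/3)*(3/292) = 28430/73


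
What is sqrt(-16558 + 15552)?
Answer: I*sqrt(1006) ≈ 31.717*I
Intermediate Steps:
sqrt(-16558 + 15552) = sqrt(-1006) = I*sqrt(1006)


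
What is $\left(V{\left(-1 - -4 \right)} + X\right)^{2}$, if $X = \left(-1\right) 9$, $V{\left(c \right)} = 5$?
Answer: $16$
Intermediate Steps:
$X = -9$
$\left(V{\left(-1 - -4 \right)} + X\right)^{2} = \left(5 - 9\right)^{2} = \left(-4\right)^{2} = 16$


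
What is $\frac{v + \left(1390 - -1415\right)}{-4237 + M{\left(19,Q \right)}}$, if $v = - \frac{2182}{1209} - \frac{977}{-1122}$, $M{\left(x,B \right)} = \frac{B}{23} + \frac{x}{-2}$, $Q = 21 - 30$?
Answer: $- \frac{9720591913}{14722298877} \approx -0.66026$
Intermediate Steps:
$Q = -9$ ($Q = 21 - 30 = -9$)
$M{\left(x,B \right)} = - \frac{x}{2} + \frac{B}{23}$ ($M{\left(x,B \right)} = B \frac{1}{23} + x \left(- \frac{1}{2}\right) = \frac{B}{23} - \frac{x}{2} = - \frac{x}{2} + \frac{B}{23}$)
$v = - \frac{140779}{150722}$ ($v = \left(-2182\right) \frac{1}{1209} - - \frac{977}{1122} = - \frac{2182}{1209} + \frac{977}{1122} = - \frac{140779}{150722} \approx -0.93403$)
$\frac{v + \left(1390 - -1415\right)}{-4237 + M{\left(19,Q \right)}} = \frac{- \frac{140779}{150722} + \left(1390 - -1415\right)}{-4237 + \left(\left(- \frac{1}{2}\right) 19 + \frac{1}{23} \left(-9\right)\right)} = \frac{- \frac{140779}{150722} + \left(1390 + 1415\right)}{-4237 - \frac{455}{46}} = \frac{- \frac{140779}{150722} + 2805}{-4237 - \frac{455}{46}} = \frac{422634431}{150722 \left(- \frac{195357}{46}\right)} = \frac{422634431}{150722} \left(- \frac{46}{195357}\right) = - \frac{9720591913}{14722298877}$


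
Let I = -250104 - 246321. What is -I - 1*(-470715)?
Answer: 967140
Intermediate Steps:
I = -496425
-I - 1*(-470715) = -1*(-496425) - 1*(-470715) = 496425 + 470715 = 967140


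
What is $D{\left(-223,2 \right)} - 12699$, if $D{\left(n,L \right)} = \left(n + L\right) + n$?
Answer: $-13143$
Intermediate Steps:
$D{\left(n,L \right)} = L + 2 n$ ($D{\left(n,L \right)} = \left(L + n\right) + n = L + 2 n$)
$D{\left(-223,2 \right)} - 12699 = \left(2 + 2 \left(-223\right)\right) - 12699 = \left(2 - 446\right) - 12699 = -444 - 12699 = -13143$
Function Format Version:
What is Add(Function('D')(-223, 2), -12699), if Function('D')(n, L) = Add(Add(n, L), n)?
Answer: -13143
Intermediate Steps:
Function('D')(n, L) = Add(L, Mul(2, n)) (Function('D')(n, L) = Add(Add(L, n), n) = Add(L, Mul(2, n)))
Add(Function('D')(-223, 2), -12699) = Add(Add(2, Mul(2, -223)), -12699) = Add(Add(2, -446), -12699) = Add(-444, -12699) = -13143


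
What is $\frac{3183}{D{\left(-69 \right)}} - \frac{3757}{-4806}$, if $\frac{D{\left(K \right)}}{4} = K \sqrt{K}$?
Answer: $\frac{3757}{4806} + \frac{1061 i \sqrt{69}}{6348} \approx 0.78173 + 1.3884 i$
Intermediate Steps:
$D{\left(K \right)} = 4 K^{\frac{3}{2}}$ ($D{\left(K \right)} = 4 K \sqrt{K} = 4 K^{\frac{3}{2}}$)
$\frac{3183}{D{\left(-69 \right)}} - \frac{3757}{-4806} = \frac{3183}{4 \left(-69\right)^{\frac{3}{2}}} - \frac{3757}{-4806} = \frac{3183}{4 \left(- 69 i \sqrt{69}\right)} - - \frac{3757}{4806} = \frac{3183}{\left(-276\right) i \sqrt{69}} + \frac{3757}{4806} = 3183 \frac{i \sqrt{69}}{19044} + \frac{3757}{4806} = \frac{1061 i \sqrt{69}}{6348} + \frac{3757}{4806} = \frac{3757}{4806} + \frac{1061 i \sqrt{69}}{6348}$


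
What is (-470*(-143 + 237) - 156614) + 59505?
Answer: -141289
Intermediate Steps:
(-470*(-143 + 237) - 156614) + 59505 = (-470*94 - 156614) + 59505 = (-44180 - 156614) + 59505 = -200794 + 59505 = -141289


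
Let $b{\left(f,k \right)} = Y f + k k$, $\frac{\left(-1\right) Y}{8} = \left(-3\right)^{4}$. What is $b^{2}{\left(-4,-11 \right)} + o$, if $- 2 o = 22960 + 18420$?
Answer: $7339679$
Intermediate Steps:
$Y = -648$ ($Y = - 8 \left(-3\right)^{4} = \left(-8\right) 81 = -648$)
$b{\left(f,k \right)} = k^{2} - 648 f$ ($b{\left(f,k \right)} = - 648 f + k k = - 648 f + k^{2} = k^{2} - 648 f$)
$o = -20690$ ($o = - \frac{22960 + 18420}{2} = \left(- \frac{1}{2}\right) 41380 = -20690$)
$b^{2}{\left(-4,-11 \right)} + o = \left(\left(-11\right)^{2} - -2592\right)^{2} - 20690 = \left(121 + 2592\right)^{2} - 20690 = 2713^{2} - 20690 = 7360369 - 20690 = 7339679$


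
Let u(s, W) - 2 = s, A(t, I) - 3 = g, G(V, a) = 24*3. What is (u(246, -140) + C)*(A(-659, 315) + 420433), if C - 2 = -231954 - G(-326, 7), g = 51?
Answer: -97458794912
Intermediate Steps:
G(V, a) = 72
A(t, I) = 54 (A(t, I) = 3 + 51 = 54)
C = -232024 (C = 2 + (-231954 - 1*72) = 2 + (-231954 - 72) = 2 - 232026 = -232024)
u(s, W) = 2 + s
(u(246, -140) + C)*(A(-659, 315) + 420433) = ((2 + 246) - 232024)*(54 + 420433) = (248 - 232024)*420487 = -231776*420487 = -97458794912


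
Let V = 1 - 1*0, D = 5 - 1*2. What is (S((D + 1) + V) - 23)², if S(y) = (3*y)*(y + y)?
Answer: 16129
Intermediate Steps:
D = 3 (D = 5 - 2 = 3)
V = 1 (V = 1 + 0 = 1)
S(y) = 6*y² (S(y) = (3*y)*(2*y) = 6*y²)
(S((D + 1) + V) - 23)² = (6*((3 + 1) + 1)² - 23)² = (6*(4 + 1)² - 23)² = (6*5² - 23)² = (6*25 - 23)² = (150 - 23)² = 127² = 16129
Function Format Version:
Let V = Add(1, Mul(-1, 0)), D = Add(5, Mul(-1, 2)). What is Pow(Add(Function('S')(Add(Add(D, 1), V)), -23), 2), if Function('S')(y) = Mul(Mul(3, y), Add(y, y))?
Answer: 16129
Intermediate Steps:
D = 3 (D = Add(5, -2) = 3)
V = 1 (V = Add(1, 0) = 1)
Function('S')(y) = Mul(6, Pow(y, 2)) (Function('S')(y) = Mul(Mul(3, y), Mul(2, y)) = Mul(6, Pow(y, 2)))
Pow(Add(Function('S')(Add(Add(D, 1), V)), -23), 2) = Pow(Add(Mul(6, Pow(Add(Add(3, 1), 1), 2)), -23), 2) = Pow(Add(Mul(6, Pow(Add(4, 1), 2)), -23), 2) = Pow(Add(Mul(6, Pow(5, 2)), -23), 2) = Pow(Add(Mul(6, 25), -23), 2) = Pow(Add(150, -23), 2) = Pow(127, 2) = 16129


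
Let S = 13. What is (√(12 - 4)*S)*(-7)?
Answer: -182*√2 ≈ -257.39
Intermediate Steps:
(√(12 - 4)*S)*(-7) = (√(12 - 4)*13)*(-7) = (√8*13)*(-7) = ((2*√2)*13)*(-7) = (26*√2)*(-7) = -182*√2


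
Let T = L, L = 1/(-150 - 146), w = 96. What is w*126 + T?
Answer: 3580415/296 ≈ 12096.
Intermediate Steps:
L = -1/296 (L = 1/(-296) = -1/296 ≈ -0.0033784)
T = -1/296 ≈ -0.0033784
w*126 + T = 96*126 - 1/296 = 12096 - 1/296 = 3580415/296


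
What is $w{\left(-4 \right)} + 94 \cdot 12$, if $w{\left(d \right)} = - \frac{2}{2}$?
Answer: $1127$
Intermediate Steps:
$w{\left(d \right)} = -1$ ($w{\left(d \right)} = \left(-2\right) \frac{1}{2} = -1$)
$w{\left(-4 \right)} + 94 \cdot 12 = -1 + 94 \cdot 12 = -1 + 1128 = 1127$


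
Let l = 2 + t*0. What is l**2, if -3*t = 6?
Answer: 4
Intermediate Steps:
t = -2 (t = -1/3*6 = -2)
l = 2 (l = 2 - 2*0 = 2 + 0 = 2)
l**2 = 2**2 = 4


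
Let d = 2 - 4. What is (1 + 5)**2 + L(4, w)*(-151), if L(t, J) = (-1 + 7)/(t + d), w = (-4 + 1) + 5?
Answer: -417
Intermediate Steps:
d = -2
w = 2 (w = -3 + 5 = 2)
L(t, J) = 6/(-2 + t) (L(t, J) = (-1 + 7)/(t - 2) = 6/(-2 + t))
(1 + 5)**2 + L(4, w)*(-151) = (1 + 5)**2 + (6/(-2 + 4))*(-151) = 6**2 + (6/2)*(-151) = 36 + (6*(1/2))*(-151) = 36 + 3*(-151) = 36 - 453 = -417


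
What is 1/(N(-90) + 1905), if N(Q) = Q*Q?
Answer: 1/10005 ≈ 9.9950e-5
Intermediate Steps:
N(Q) = Q²
1/(N(-90) + 1905) = 1/((-90)² + 1905) = 1/(8100 + 1905) = 1/10005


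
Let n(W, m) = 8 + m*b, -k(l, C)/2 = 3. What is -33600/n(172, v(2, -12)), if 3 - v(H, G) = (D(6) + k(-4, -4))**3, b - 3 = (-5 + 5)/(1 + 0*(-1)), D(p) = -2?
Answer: -33600/1553 ≈ -21.636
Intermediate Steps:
k(l, C) = -6 (k(l, C) = -2*3 = -6)
b = 3 (b = 3 + (-5 + 5)/(1 + 0*(-1)) = 3 + 0/(1 + 0) = 3 + 0/1 = 3 + 0*1 = 3 + 0 = 3)
v(H, G) = 515 (v(H, G) = 3 - (-2 - 6)**3 = 3 - 1*(-8)**3 = 3 - 1*(-512) = 3 + 512 = 515)
n(W, m) = 8 + 3*m (n(W, m) = 8 + m*3 = 8 + 3*m)
-33600/n(172, v(2, -12)) = -33600/(8 + 3*515) = -33600/(8 + 1545) = -33600/1553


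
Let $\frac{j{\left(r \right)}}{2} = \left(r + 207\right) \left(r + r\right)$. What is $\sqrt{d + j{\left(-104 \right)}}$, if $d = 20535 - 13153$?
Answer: $i \sqrt{35466} \approx 188.32 i$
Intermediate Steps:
$j{\left(r \right)} = 4 r \left(207 + r\right)$ ($j{\left(r \right)} = 2 \left(r + 207\right) \left(r + r\right) = 2 \left(207 + r\right) 2 r = 2 \cdot 2 r \left(207 + r\right) = 4 r \left(207 + r\right)$)
$d = 7382$
$\sqrt{d + j{\left(-104 \right)}} = \sqrt{7382 + 4 \left(-104\right) \left(207 - 104\right)} = \sqrt{7382 + 4 \left(-104\right) 103} = \sqrt{7382 - 42848} = \sqrt{-35466} = i \sqrt{35466}$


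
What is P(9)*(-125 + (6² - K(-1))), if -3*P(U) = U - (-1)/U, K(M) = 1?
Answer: 820/3 ≈ 273.33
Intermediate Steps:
P(U) = -U/3 - 1/(3*U) (P(U) = -(U - (-1)/U)/3 = -(U + 1/U)/3 = -U/3 - 1/(3*U))
P(9)*(-125 + (6² - K(-1))) = ((⅓)*(-1 - 1*9²)/9)*(-125 + (6² - 1*1)) = ((⅓)*(⅑)*(-1 - 1*81))*(-125 + (36 - 1)) = ((⅓)*(⅑)*(-1 - 81))*(-125 + 35) = ((⅓)*(⅑)*(-82))*(-90) = -82/27*(-90) = 820/3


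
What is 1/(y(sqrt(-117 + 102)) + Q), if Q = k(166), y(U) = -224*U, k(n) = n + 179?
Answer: 23/58111 + 224*I*sqrt(15)/871665 ≈ 0.00039579 + 0.00099528*I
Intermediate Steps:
k(n) = 179 + n
Q = 345 (Q = 179 + 166 = 345)
1/(y(sqrt(-117 + 102)) + Q) = 1/(-224*sqrt(-117 + 102) + 345) = 1/(-224*I*sqrt(15) + 345) = 1/(345 - 224*I*sqrt(15))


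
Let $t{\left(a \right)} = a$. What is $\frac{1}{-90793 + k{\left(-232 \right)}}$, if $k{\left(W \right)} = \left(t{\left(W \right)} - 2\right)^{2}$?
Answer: $- \frac{1}{36037} \approx -2.7749 \cdot 10^{-5}$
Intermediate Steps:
$k{\left(W \right)} = \left(-2 + W\right)^{2}$ ($k{\left(W \right)} = \left(W - 2\right)^{2} = \left(-2 + W\right)^{2}$)
$\frac{1}{-90793 + k{\left(-232 \right)}} = \frac{1}{-90793 + \left(-2 - 232\right)^{2}} = \frac{1}{-90793 + \left(-234\right)^{2}} = \frac{1}{-90793 + 54756} = \frac{1}{-36037} = - \frac{1}{36037}$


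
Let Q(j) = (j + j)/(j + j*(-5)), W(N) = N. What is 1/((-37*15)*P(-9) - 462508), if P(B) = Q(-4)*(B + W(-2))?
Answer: -2/931121 ≈ -2.1479e-6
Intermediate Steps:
Q(j) = -1/2 (Q(j) = (2*j)/(j - 5*j) = (2*j)/((-4*j)) = (2*j)*(-1/(4*j)) = -1/2)
P(B) = 1 - B/2 (P(B) = -(B - 2)/2 = -(-2 + B)/2 = 1 - B/2)
1/((-37*15)*P(-9) - 462508) = 1/((-37*15)*(1 - 1/2*(-9)) - 462508) = 1/(-555*(1 + 9/2) - 462508) = 1/(-555*11/2 - 462508) = 1/(-6105/2 - 462508) = 1/(-931121/2) = -2/931121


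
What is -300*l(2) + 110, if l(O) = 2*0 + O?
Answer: -490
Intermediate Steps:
l(O) = O (l(O) = 0 + O = O)
-300*l(2) + 110 = -300*2 + 110 = -600 + 110 = -490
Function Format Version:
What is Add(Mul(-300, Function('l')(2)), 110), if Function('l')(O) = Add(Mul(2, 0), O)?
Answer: -490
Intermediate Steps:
Function('l')(O) = O (Function('l')(O) = Add(0, O) = O)
Add(Mul(-300, Function('l')(2)), 110) = Add(Mul(-300, 2), 110) = Add(-600, 110) = -490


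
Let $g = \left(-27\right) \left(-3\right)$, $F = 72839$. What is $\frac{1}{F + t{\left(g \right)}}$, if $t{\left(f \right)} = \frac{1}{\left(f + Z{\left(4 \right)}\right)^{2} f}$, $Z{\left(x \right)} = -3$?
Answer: $\frac{492804}{35895350557} \approx 1.3729 \cdot 10^{-5}$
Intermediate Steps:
$g = 81$
$t{\left(f \right)} = \frac{1}{f \left(-3 + f\right)^{2}}$ ($t{\left(f \right)} = \frac{1}{\left(f - 3\right)^{2} f} = \frac{1}{\left(-3 + f\right)^{2} f} = \frac{1}{f \left(-3 + f\right)^{2}}$)
$\frac{1}{F + t{\left(g \right)}} = \frac{1}{72839 + \frac{1}{81 \left(-3 + 81\right)^{2}}} = \frac{1}{72839 + \frac{1}{81 \cdot 6084}} = \frac{1}{72839 + \frac{1}{81} \cdot \frac{1}{6084}} = \frac{1}{72839 + \frac{1}{492804}} = \frac{1}{\frac{35895350557}{492804}} = \frac{492804}{35895350557}$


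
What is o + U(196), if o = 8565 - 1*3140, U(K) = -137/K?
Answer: 1063163/196 ≈ 5424.3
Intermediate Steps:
o = 5425 (o = 8565 - 3140 = 5425)
o + U(196) = 5425 - 137/196 = 1063163/196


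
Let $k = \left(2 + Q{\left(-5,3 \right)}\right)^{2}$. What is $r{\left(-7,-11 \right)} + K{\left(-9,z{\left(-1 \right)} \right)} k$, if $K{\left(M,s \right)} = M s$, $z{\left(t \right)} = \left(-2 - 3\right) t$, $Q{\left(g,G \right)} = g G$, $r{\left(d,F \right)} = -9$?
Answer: $-7614$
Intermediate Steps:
$Q{\left(g,G \right)} = G g$
$z{\left(t \right)} = - 5 t$
$k = 169$ ($k = \left(2 + 3 \left(-5\right)\right)^{2} = \left(2 - 15\right)^{2} = \left(-13\right)^{2} = 169$)
$r{\left(-7,-11 \right)} + K{\left(-9,z{\left(-1 \right)} \right)} k = -9 + - 9 \left(\left(-5\right) \left(-1\right)\right) 169 = -9 + \left(-9\right) 5 \cdot 169 = -9 - 7605 = -7614$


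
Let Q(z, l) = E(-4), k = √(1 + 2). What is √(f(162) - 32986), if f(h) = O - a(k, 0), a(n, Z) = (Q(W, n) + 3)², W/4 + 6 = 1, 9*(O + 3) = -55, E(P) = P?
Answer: I*√296965/3 ≈ 181.65*I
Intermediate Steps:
O = -82/9 (O = -3 + (⅑)*(-55) = -3 - 55/9 = -82/9 ≈ -9.1111)
k = √3 ≈ 1.7320
W = -20 (W = -24 + 4*1 = -24 + 4 = -20)
Q(z, l) = -4
a(n, Z) = 1 (a(n, Z) = (-4 + 3)² = (-1)² = 1)
f(h) = -91/9 (f(h) = -82/9 - 1*1 = -82/9 - 1 = -91/9)
√(f(162) - 32986) = √(-91/9 - 32986) = √(-296965/9) = I*√296965/3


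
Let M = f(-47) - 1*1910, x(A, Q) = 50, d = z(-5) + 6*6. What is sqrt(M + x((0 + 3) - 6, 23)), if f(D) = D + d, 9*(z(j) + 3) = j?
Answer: I*sqrt(16871)/3 ≈ 43.296*I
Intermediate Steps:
z(j) = -3 + j/9
d = 292/9 (d = (-3 + (1/9)*(-5)) + 6*6 = (-3 - 5/9) + 36 = -32/9 + 36 = 292/9 ≈ 32.444)
f(D) = 292/9 + D (f(D) = D + 292/9 = 292/9 + D)
M = -17321/9 (M = (292/9 - 47) - 1*1910 = -131/9 - 1910 = -17321/9 ≈ -1924.6)
sqrt(M + x((0 + 3) - 6, 23)) = sqrt(-17321/9 + 50) = sqrt(-16871/9) = I*sqrt(16871)/3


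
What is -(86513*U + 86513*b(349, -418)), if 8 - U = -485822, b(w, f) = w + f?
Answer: -42024641393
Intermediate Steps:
b(w, f) = f + w
U = 485830 (U = 8 - 1*(-485822) = 8 + 485822 = 485830)
-(86513*U + 86513*b(349, -418)) = -86513/(1/((-418 + 349) + 485830)) = -86513/(1/(-69 + 485830)) = -86513/(1/485761) = -86513/1/485761 = -86513*485761 = -42024641393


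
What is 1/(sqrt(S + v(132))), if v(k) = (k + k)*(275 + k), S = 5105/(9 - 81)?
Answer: 6*sqrt(15462302)/7731151 ≈ 0.0030517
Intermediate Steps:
S = -5105/72 (S = 5105/(-72) = 5105*(-1/72) = -5105/72 ≈ -70.903)
v(k) = 2*k*(275 + k) (v(k) = (2*k)*(275 + k) = 2*k*(275 + k))
1/(sqrt(S + v(132))) = 1/(sqrt(-5105/72 + 2*132*(275 + 132))) = 1/(sqrt(-5105/72 + 2*132*407)) = 1/(sqrt(-5105/72 + 107448)) = 1/(sqrt(7731151/72)) = 1/(sqrt(15462302)/12) = 6*sqrt(15462302)/7731151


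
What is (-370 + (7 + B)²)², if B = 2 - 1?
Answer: 93636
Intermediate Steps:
B = 1
(-370 + (7 + B)²)² = (-370 + (7 + 1)²)² = (-370 + 8²)² = (-370 + 64)² = (-306)² = 93636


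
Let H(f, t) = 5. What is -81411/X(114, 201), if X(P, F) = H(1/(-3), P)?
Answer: -81411/5 ≈ -16282.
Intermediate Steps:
X(P, F) = 5
-81411/X(114, 201) = -81411/5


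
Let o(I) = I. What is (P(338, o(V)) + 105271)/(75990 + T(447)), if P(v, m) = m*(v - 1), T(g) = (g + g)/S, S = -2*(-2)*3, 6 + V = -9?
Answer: 200432/152129 ≈ 1.3175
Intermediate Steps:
V = -15 (V = -6 - 9 = -15)
S = 12 (S = 4*3 = 12)
T(g) = g/6 (T(g) = (g + g)/12 = (2*g)*(1/12) = g/6)
P(v, m) = m*(-1 + v)
(P(338, o(V)) + 105271)/(75990 + T(447)) = (-15*(-1 + 338) + 105271)/(75990 + (⅙)*447) = (-15*337 + 105271)/(75990 + 149/2) = (-5055 + 105271)/(152129/2) = 100216*(2/152129) = 200432/152129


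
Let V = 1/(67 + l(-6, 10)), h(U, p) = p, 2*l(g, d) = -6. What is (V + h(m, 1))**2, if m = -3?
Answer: 4225/4096 ≈ 1.0315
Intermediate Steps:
l(g, d) = -3 (l(g, d) = (1/2)*(-6) = -3)
V = 1/64 (V = 1/(67 - 3) = 1/64 ≈ 0.015625)
(V + h(m, 1))**2 = (1/64 + 1)**2 = (65/64)**2 = 4225/4096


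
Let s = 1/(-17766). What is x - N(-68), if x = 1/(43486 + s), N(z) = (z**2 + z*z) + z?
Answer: -7092213466734/772572275 ≈ -9180.0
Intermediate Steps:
s = -1/17766 ≈ -5.6287e-5
N(z) = z + 2*z**2 (N(z) = (z**2 + z**2) + z = 2*z**2 + z = z + 2*z**2)
x = 17766/772572275 (x = 1/(43486 - 1/17766) = 1/(772572275/17766) = 17766/772572275 ≈ 2.2996e-5)
x - N(-68) = 17766/772572275 - (-68)*(1 + 2*(-68)) = 17766/772572275 - (-68)*(1 - 136) = 17766/772572275 - (-68)*(-135) = 17766/772572275 - 1*9180 = 17766/772572275 - 9180 = -7092213466734/772572275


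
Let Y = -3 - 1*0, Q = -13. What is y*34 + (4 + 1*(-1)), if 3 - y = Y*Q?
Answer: -1221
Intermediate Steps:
Y = -3 (Y = -3 + 0 = -3)
y = -36 (y = 3 - (-3)*(-13) = 3 - 1*39 = 3 - 39 = -36)
y*34 + (4 + 1*(-1)) = -36*34 + (4 + 1*(-1)) = -1224 + (4 - 1) = -1224 + 3 = -1221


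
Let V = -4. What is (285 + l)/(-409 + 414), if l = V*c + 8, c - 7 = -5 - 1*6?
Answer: 309/5 ≈ 61.800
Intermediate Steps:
c = -4 (c = 7 + (-5 - 1*6) = 7 + (-5 - 6) = 7 - 11 = -4)
l = 24 (l = -4*(-4) + 8 = 16 + 8 = 24)
(285 + l)/(-409 + 414) = (285 + 24)/(-409 + 414) = 309/5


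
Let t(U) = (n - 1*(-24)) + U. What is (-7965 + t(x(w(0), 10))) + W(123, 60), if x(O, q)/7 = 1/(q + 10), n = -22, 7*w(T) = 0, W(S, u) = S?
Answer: -156793/20 ≈ -7839.6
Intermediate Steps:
w(T) = 0 (w(T) = (⅐)*0 = 0)
x(O, q) = 7/(10 + q) (x(O, q) = 7/(q + 10) = 7/(10 + q))
t(U) = 2 + U (t(U) = (-22 - 1*(-24)) + U = (-22 + 24) + U = 2 + U)
(-7965 + t(x(w(0), 10))) + W(123, 60) = (-7965 + (2 + 7/(10 + 10))) + 123 = (-7965 + (2 + 7/20)) + 123 = (-7965 + 47/20) + 123 = -159253/20 + 123 = -156793/20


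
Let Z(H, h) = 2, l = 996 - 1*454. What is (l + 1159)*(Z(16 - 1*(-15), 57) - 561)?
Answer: -950859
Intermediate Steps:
l = 542 (l = 996 - 454 = 542)
(l + 1159)*(Z(16 - 1*(-15), 57) - 561) = (542 + 1159)*(2 - 561) = 1701*(-559) = -950859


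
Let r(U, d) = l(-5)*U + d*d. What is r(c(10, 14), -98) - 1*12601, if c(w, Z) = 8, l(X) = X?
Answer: -3037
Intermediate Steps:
r(U, d) = d² - 5*U (r(U, d) = -5*U + d*d = -5*U + d² = d² - 5*U)
r(c(10, 14), -98) - 1*12601 = ((-98)² - 5*8) - 1*12601 = (9604 - 40) - 12601 = 9564 - 12601 = -3037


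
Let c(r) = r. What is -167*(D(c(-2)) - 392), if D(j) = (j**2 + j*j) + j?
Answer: 64462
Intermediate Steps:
D(j) = j + 2*j**2 (D(j) = (j**2 + j**2) + j = 2*j**2 + j = j + 2*j**2)
-167*(D(c(-2)) - 392) = -167*(-2*(1 + 2*(-2)) - 392) = -167*(-2*(1 - 4) - 392) = -167*(-2*(-3) - 392) = -167*(6 - 392) = -167*(-386) = 64462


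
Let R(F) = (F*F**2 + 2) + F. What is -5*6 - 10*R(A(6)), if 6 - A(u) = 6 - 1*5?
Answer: -1350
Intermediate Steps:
A(u) = 5 (A(u) = 6 - (6 - 1*5) = 6 - (6 - 5) = 6 - 1*1 = 6 - 1 = 5)
R(F) = 2 + F + F**3 (R(F) = (F**3 + 2) + F = (2 + F**3) + F = 2 + F + F**3)
-5*6 - 10*R(A(6)) = -5*6 - 10*(2 + 5 + 5**3) = -30 - 10*(2 + 5 + 125) = -30 - 10*132 = -30 - 1320 = -1350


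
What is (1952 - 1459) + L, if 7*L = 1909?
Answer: 5360/7 ≈ 765.71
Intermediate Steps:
L = 1909/7 (L = (⅐)*1909 = 1909/7 ≈ 272.71)
(1952 - 1459) + L = (1952 - 1459) + 1909/7 = 493 + 1909/7 = 5360/7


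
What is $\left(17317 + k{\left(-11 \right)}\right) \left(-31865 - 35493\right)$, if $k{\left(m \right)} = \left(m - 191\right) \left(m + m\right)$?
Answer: $-1465777438$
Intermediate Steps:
$k{\left(m \right)} = 2 m \left(-191 + m\right)$ ($k{\left(m \right)} = \left(-191 + m\right) 2 m = 2 m \left(-191 + m\right)$)
$\left(17317 + k{\left(-11 \right)}\right) \left(-31865 - 35493\right) = \left(17317 + 2 \left(-11\right) \left(-191 - 11\right)\right) \left(-31865 - 35493\right) = \left(17317 + 2 \left(-11\right) \left(-202\right)\right) \left(-67358\right) = \left(17317 + 4444\right) \left(-67358\right) = 21761 \left(-67358\right) = -1465777438$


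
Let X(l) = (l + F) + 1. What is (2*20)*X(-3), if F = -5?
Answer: -280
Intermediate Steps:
X(l) = -4 + l (X(l) = (l - 5) + 1 = (-5 + l) + 1 = -4 + l)
(2*20)*X(-3) = (2*20)*(-4 - 3) = 40*(-7) = -280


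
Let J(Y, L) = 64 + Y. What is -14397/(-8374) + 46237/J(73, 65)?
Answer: 389161027/1147238 ≈ 339.22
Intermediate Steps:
-14397/(-8374) + 46237/J(73, 65) = -14397/(-8374) + 46237/(64 + 73) = -14397*(-1/8374) + 46237/137 = 14397/8374 + 46237*(1/137) = 14397/8374 + 46237/137 = 389161027/1147238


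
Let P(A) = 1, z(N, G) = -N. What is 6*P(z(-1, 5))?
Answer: 6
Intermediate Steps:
6*P(z(-1, 5)) = 6*1 = 6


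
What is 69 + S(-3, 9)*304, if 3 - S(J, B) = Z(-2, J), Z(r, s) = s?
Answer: 1893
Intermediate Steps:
S(J, B) = 3 - J
69 + S(-3, 9)*304 = 69 + (3 - 1*(-3))*304 = 69 + (3 + 3)*304 = 69 + 6*304 = 69 + 1824 = 1893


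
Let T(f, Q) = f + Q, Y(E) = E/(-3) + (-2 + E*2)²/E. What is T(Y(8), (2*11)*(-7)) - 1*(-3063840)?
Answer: 18382247/6 ≈ 3.0637e+6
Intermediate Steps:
Y(E) = -E/3 + (-2 + 2*E)²/E (Y(E) = E*(-⅓) + (-2 + 2*E)²/E = -E/3 + (-2 + 2*E)²/E)
T(f, Q) = Q + f
T(Y(8), (2*11)*(-7)) - 1*(-3063840) = ((2*11)*(-7) + (-⅓*8 + 4*(-1 + 8)²/8)) - 1*(-3063840) = (22*(-7) + (-8/3 + 4*(⅛)*7²)) + 3063840 = (-154 + (-8/3 + 4*(⅛)*49)) + 3063840 = (-154 + (-8/3 + 49/2)) + 3063840 = (-154 + 131/6) + 3063840 = -793/6 + 3063840 = 18382247/6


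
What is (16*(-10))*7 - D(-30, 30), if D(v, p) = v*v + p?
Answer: -2050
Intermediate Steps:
D(v, p) = p + v² (D(v, p) = v² + p = p + v²)
(16*(-10))*7 - D(-30, 30) = (16*(-10))*7 - (30 + (-30)²) = -160*7 - (30 + 900) = -1120 - 1*930 = -1120 - 930 = -2050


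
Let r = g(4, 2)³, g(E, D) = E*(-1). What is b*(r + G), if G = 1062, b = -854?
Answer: -852292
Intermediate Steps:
g(E, D) = -E
r = -64 (r = (-1*4)³ = (-4)³ = -64)
b*(r + G) = -854*(-64 + 1062) = -854*998 = -852292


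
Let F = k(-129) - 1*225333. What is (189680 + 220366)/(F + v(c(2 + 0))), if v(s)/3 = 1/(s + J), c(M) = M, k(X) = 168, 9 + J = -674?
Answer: -46540221/25556228 ≈ -1.8211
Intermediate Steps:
J = -683 (J = -9 - 674 = -683)
F = -225165 (F = 168 - 1*225333 = 168 - 225333 = -225165)
v(s) = 3/(-683 + s) (v(s) = 3/(s - 683) = 3/(-683 + s))
(189680 + 220366)/(F + v(c(2 + 0))) = (189680 + 220366)/(-225165 + 3/(-683 + (2 + 0))) = 410046/(-225165 + 3/(-683 + 2)) = 410046/(-225165 + 3/(-681)) = 410046/(-225165 + 3*(-1/681)) = 410046/(-225165 - 1/227) = 410046/(-51112456/227) = 410046*(-227/51112456) = -46540221/25556228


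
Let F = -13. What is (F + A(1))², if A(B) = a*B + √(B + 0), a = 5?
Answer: 49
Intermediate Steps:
A(B) = √B + 5*B (A(B) = 5*B + √(B + 0) = 5*B + √B = √B + 5*B)
(F + A(1))² = (-13 + (√1 + 5*1))² = (-13 + (1 + 5))² = (-13 + 6)² = (-7)² = 49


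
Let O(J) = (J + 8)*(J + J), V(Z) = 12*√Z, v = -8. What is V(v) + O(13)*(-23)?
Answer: -12558 + 24*I*√2 ≈ -12558.0 + 33.941*I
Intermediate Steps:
O(J) = 2*J*(8 + J) (O(J) = (8 + J)*(2*J) = 2*J*(8 + J))
V(v) + O(13)*(-23) = 12*√(-8) + (2*13*(8 + 13))*(-23) = 12*(2*I*√2) + (2*13*21)*(-23) = 24*I*√2 + 546*(-23) = 24*I*√2 - 12558 = -12558 + 24*I*√2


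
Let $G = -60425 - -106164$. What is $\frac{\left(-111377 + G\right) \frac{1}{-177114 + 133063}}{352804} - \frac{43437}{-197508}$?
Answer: $\frac{56256950788071}{255795392436836} \approx 0.21993$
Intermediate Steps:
$G = 45739$ ($G = -60425 + 106164 = 45739$)
$\frac{\left(-111377 + G\right) \frac{1}{-177114 + 133063}}{352804} - \frac{43437}{-197508} = \frac{\left(-111377 + 45739\right) \frac{1}{-177114 + 133063}}{352804} - \frac{43437}{-197508} = - \frac{65638}{-44051} \cdot \frac{1}{352804} - - \frac{14479}{65836} = \left(-65638\right) \left(- \frac{1}{44051}\right) \frac{1}{352804} + \frac{14479}{65836} = \frac{65638}{44051} \cdot \frac{1}{352804} + \frac{14479}{65836} = \frac{32819}{7770684502} + \frac{14479}{65836} = \frac{56256950788071}{255795392436836}$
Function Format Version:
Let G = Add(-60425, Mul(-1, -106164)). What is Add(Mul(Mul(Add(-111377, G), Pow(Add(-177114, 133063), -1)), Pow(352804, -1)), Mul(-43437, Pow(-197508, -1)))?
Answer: Rational(56256950788071, 255795392436836) ≈ 0.21993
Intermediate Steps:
G = 45739 (G = Add(-60425, 106164) = 45739)
Add(Mul(Mul(Add(-111377, G), Pow(Add(-177114, 133063), -1)), Pow(352804, -1)), Mul(-43437, Pow(-197508, -1))) = Add(Mul(Mul(Add(-111377, 45739), Pow(Add(-177114, 133063), -1)), Pow(352804, -1)), Mul(-43437, Pow(-197508, -1))) = Add(Mul(Mul(-65638, Pow(-44051, -1)), Rational(1, 352804)), Mul(-43437, Rational(-1, 197508))) = Add(Mul(Mul(-65638, Rational(-1, 44051)), Rational(1, 352804)), Rational(14479, 65836)) = Add(Mul(Rational(65638, 44051), Rational(1, 352804)), Rational(14479, 65836)) = Add(Rational(32819, 7770684502), Rational(14479, 65836)) = Rational(56256950788071, 255795392436836)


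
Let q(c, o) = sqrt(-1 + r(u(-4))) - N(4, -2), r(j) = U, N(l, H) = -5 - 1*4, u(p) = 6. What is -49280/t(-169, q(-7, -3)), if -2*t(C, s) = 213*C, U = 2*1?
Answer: -98560/35997 ≈ -2.7380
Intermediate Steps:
N(l, H) = -9 (N(l, H) = -5 - 4 = -9)
U = 2
r(j) = 2
q(c, o) = 10 (q(c, o) = sqrt(-1 + 2) - 1*(-9) = sqrt(1) + 9 = 1 + 9 = 10)
t(C, s) = -213*C/2
-49280/t(-169, q(-7, -3)) = -49280/((-213/2*(-169))) = -49280/35997/2 = -49280*2/35997 = -98560/35997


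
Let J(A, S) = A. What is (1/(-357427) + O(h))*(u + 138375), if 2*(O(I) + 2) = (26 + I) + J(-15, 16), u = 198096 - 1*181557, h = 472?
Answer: 13261221728667/357427 ≈ 3.7102e+7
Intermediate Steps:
u = 16539 (u = 198096 - 181557 = 16539)
O(I) = 7/2 + I/2 (O(I) = -2 + ((26 + I) - 15)/2 = -2 + (11 + I)/2 = -2 + (11/2 + I/2) = 7/2 + I/2)
(1/(-357427) + O(h))*(u + 138375) = (1/(-357427) + (7/2 + (1/2)*472))*(16539 + 138375) = (-1/357427 + (7/2 + 236))*154914 = (-1/357427 + 479/2)*154914 = (171207531/714854)*154914 = 13261221728667/357427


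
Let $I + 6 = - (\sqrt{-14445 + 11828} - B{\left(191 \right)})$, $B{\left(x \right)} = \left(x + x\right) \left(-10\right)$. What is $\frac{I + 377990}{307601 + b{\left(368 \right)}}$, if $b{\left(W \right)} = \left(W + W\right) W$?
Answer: $\frac{374164}{578449} - \frac{i \sqrt{2617}}{578449} \approx 0.64684 - 8.8438 \cdot 10^{-5} i$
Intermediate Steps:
$B{\left(x \right)} = - 20 x$ ($B{\left(x \right)} = 2 x \left(-10\right) = - 20 x$)
$b{\left(W \right)} = 2 W^{2}$ ($b{\left(W \right)} = 2 W W = 2 W^{2}$)
$I = -3826 - i \sqrt{2617}$ ($I = -6 - \left(\sqrt{-14445 + 11828} - \left(-20\right) 191\right) = -6 - \left(\sqrt{-2617} - -3820\right) = -6 - \left(i \sqrt{2617} + 3820\right) = -6 - \left(3820 + i \sqrt{2617}\right) = -3826 - i \sqrt{2617} \approx -3826.0 - 51.157 i$)
$\frac{I + 377990}{307601 + b{\left(368 \right)}} = \frac{\left(-3826 - i \sqrt{2617}\right) + 377990}{307601 + 2 \cdot 368^{2}} = \frac{374164 - i \sqrt{2617}}{307601 + 2 \cdot 135424} = \frac{374164 - i \sqrt{2617}}{307601 + 270848} = \frac{374164 - i \sqrt{2617}}{578449} = \left(374164 - i \sqrt{2617}\right) \frac{1}{578449} = \frac{374164}{578449} - \frac{i \sqrt{2617}}{578449}$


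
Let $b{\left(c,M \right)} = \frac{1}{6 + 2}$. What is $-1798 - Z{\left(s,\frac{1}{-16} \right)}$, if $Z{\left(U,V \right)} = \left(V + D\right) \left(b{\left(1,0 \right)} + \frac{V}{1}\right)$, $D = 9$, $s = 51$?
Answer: $- \frac{460431}{256} \approx -1798.6$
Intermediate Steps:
$b{\left(c,M \right)} = \frac{1}{8}$
$Z{\left(U,V \right)} = \left(9 + V\right) \left(\frac{1}{8} + V\right)$ ($Z{\left(U,V \right)} = \left(V + 9\right) \left(\frac{1}{8} + \frac{V}{1}\right) = \left(9 + V\right) \left(\frac{1}{8} + V 1\right) = \left(9 + V\right) \left(\frac{1}{8} + V\right)$)
$-1798 - Z{\left(s,\frac{1}{-16} \right)} = -1798 - \left(\frac{9}{8} + \left(\frac{1}{-16}\right)^{2} + \frac{73}{8 \left(-16\right)}\right) = -1798 - \left(\frac{9}{8} + \left(- \frac{1}{16}\right)^{2} + \frac{73}{8} \left(- \frac{1}{16}\right)\right) = -1798 - \left(\frac{9}{8} + \frac{1}{256} - \frac{73}{128}\right) = -1798 - \frac{143}{256} = - \frac{460431}{256}$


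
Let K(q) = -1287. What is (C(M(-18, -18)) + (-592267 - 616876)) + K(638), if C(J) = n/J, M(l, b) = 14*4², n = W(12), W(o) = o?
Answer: -67784077/56 ≈ -1.2104e+6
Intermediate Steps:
n = 12
M(l, b) = 224 (M(l, b) = 14*16 = 224)
C(J) = 12/J
(C(M(-18, -18)) + (-592267 - 616876)) + K(638) = (12/224 + (-592267 - 616876)) - 1287 = (12*(1/224) - 1209143) - 1287 = (3/56 - 1209143) - 1287 = -67712005/56 - 1287 = -67784077/56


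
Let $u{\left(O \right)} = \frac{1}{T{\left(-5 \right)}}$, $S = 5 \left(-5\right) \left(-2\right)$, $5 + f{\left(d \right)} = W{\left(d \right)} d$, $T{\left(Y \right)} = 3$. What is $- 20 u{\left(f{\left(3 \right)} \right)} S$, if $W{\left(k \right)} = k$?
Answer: $- \frac{1000}{3} \approx -333.33$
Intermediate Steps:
$f{\left(d \right)} = -5 + d^{2}$ ($f{\left(d \right)} = -5 + d d = -5 + d^{2}$)
$S = 50$ ($S = \left(-25\right) \left(-2\right) = 50$)
$u{\left(O \right)} = \frac{1}{3}$
$- 20 u{\left(f{\left(3 \right)} \right)} S = \left(-20\right) \frac{1}{3} \cdot 50 = \left(- \frac{20}{3}\right) 50 = - \frac{1000}{3}$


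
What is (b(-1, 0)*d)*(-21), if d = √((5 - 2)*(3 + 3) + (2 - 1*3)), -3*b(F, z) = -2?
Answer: -14*√17 ≈ -57.724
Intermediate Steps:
b(F, z) = ⅔ (b(F, z) = -⅓*(-2) = ⅔)
d = √17 (d = √(3*6 + (2 - 3)) = √(18 - 1) = √17 ≈ 4.1231)
(b(-1, 0)*d)*(-21) = (2*√17/3)*(-21) = -14*√17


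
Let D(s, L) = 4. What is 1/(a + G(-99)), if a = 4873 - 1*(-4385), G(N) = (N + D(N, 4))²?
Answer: 1/18283 ≈ 5.4696e-5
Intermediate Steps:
G(N) = (4 + N)² (G(N) = (N + 4)² = (4 + N)²)
a = 9258 (a = 4873 + 4385 = 9258)
1/(a + G(-99)) = 1/(9258 + (4 - 99)²) = 1/(9258 + (-95)²) = 1/(9258 + 9025) = 1/18283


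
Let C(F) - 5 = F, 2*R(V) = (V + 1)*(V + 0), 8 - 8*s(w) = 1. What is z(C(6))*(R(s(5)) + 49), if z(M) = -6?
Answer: -19131/64 ≈ -298.92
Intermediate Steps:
s(w) = 7/8 (s(w) = 1 - ⅛*1 = 1 - ⅛ = 7/8)
R(V) = V*(1 + V)/2 (R(V) = ((V + 1)*(V + 0))/2 = ((1 + V)*V)/2 = (V*(1 + V))/2 = V*(1 + V)/2)
C(F) = 5 + F
z(C(6))*(R(s(5)) + 49) = -6*((½)*(7/8)*(1 + 7/8) + 49) = -6*((½)*(7/8)*(15/8) + 49) = -6*(105/128 + 49) = -6*6377/128 = -19131/64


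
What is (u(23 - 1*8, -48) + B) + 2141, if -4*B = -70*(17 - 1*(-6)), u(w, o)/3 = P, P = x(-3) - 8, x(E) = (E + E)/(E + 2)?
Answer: 5075/2 ≈ 2537.5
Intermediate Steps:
x(E) = 2*E/(2 + E) (x(E) = (2*E)/(2 + E) = 2*E/(2 + E))
P = -2 (P = 2*(-3)/(2 - 3) - 8 = 2*(-3)/(-1) - 8 = 2*(-3)*(-1) - 8 = 6 - 8 = -2)
u(w, o) = -6 (u(w, o) = 3*(-2) = -6)
B = 805/2 (B = -(-35)*(17 - 1*(-6))/2 = -(-35)*(17 + 6)/2 = -(-35)*23/2 = -1/4*(-1610) = 805/2 ≈ 402.50)
(u(23 - 1*8, -48) + B) + 2141 = (-6 + 805/2) + 2141 = 793/2 + 2141 = 5075/2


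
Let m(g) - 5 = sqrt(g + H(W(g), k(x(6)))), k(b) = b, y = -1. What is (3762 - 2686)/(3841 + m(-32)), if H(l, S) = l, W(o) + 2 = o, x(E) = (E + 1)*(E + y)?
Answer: 689716/2465297 - 538*I*sqrt(66)/7395891 ≈ 0.27977 - 0.00059097*I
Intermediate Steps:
x(E) = (1 + E)*(-1 + E) (x(E) = (E + 1)*(E - 1) = (1 + E)*(-1 + E))
W(o) = -2 + o
m(g) = 5 + sqrt(-2 + 2*g) (m(g) = 5 + sqrt(g + (-2 + g)) = 5 + sqrt(-2 + 2*g))
(3762 - 2686)/(3841 + m(-32)) = (3762 - 2686)/(3841 + (5 + sqrt(-2 + 2*(-32)))) = 1076/(3841 + (5 + sqrt(-2 - 64))) = 1076/(3841 + (5 + sqrt(-66))) = 1076/(3841 + (5 + I*sqrt(66))) = 1076/(3846 + I*sqrt(66))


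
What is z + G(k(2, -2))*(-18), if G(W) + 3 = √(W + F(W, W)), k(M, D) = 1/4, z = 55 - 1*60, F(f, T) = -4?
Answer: 49 - 9*I*√15 ≈ 49.0 - 34.857*I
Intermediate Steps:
z = -5 (z = 55 - 60 = -5)
k(M, D) = ¼
G(W) = -3 + √(-4 + W) (G(W) = -3 + √(W - 4) = -3 + √(-4 + W))
z + G(k(2, -2))*(-18) = -5 + (-3 + √(-4 + ¼))*(-18) = -5 + (-3 + √(-15/4))*(-18) = -5 + (-3 + I*√15/2)*(-18) = -5 + (54 - 9*I*√15) = 49 - 9*I*√15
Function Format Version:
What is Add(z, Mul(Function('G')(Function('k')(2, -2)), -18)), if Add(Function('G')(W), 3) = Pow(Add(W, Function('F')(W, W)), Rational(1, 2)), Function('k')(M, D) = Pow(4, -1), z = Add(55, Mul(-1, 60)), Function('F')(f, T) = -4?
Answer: Add(49, Mul(-9, I, Pow(15, Rational(1, 2)))) ≈ Add(49.000, Mul(-34.857, I))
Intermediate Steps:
z = -5 (z = Add(55, -60) = -5)
Function('k')(M, D) = Rational(1, 4)
Function('G')(W) = Add(-3, Pow(Add(-4, W), Rational(1, 2))) (Function('G')(W) = Add(-3, Pow(Add(W, -4), Rational(1, 2))) = Add(-3, Pow(Add(-4, W), Rational(1, 2))))
Add(z, Mul(Function('G')(Function('k')(2, -2)), -18)) = Add(-5, Mul(Add(-3, Pow(Add(-4, Rational(1, 4)), Rational(1, 2))), -18)) = Add(-5, Mul(Add(-3, Pow(Rational(-15, 4), Rational(1, 2))), -18)) = Add(-5, Mul(Add(-3, Mul(Rational(1, 2), I, Pow(15, Rational(1, 2)))), -18)) = Add(-5, Add(54, Mul(-9, I, Pow(15, Rational(1, 2))))) = Add(49, Mul(-9, I, Pow(15, Rational(1, 2))))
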